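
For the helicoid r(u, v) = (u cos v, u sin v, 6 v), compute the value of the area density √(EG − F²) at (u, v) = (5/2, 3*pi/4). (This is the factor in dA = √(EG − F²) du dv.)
√(EG − F²)|_{(5/2, 3*pi/4)} = 13/2

E = 1, F = 0, G = u^2 + 36, so EG − F² = u^2 + 36. Taking the positive square root: √(EG − F²) = sqrt(u^2 + 36). At (u, v) = (5/2, 3*pi/4): 13/2.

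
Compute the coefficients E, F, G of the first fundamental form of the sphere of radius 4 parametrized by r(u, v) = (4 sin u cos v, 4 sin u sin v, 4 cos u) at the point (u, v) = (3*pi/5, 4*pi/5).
E = 16;  F = 0;  G = 2*sqrt(5) + 10

Partials: r_u = (4*cos(u)*cos(v), 4*sin(v)*cos(u), -4*sin(u)), r_v = (-4*sin(u)*sin(v), 4*sin(u)*cos(v), 0). As functions of (u, v):
  E = r_u · r_u = 16,
  F = r_u · r_v = 0,
  G = r_v · r_v = 16*sin(u)^2.
Evaluating at (u, v) = (3*pi/5, 4*pi/5): E = 16, F = 0, G = 2*sqrt(5) + 10.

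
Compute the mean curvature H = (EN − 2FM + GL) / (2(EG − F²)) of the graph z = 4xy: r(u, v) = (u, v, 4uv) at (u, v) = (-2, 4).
H = 512*sqrt(321)/103041

With E = 16*v^2 + 1, F = 16*u*v, G = 16*u^2 + 1, L = 0, M = 4/sqrt(16*u^2 + 16*v^2 + 1), N = 0, assemble
  H = (EN − 2FM + GL) / (2(EG − F²)) = -64*u*v/(16*u^2 + 16*v^2 + 1)^(3/2).
At (u, v) = (-2, 4): H = 512*sqrt(321)/103041.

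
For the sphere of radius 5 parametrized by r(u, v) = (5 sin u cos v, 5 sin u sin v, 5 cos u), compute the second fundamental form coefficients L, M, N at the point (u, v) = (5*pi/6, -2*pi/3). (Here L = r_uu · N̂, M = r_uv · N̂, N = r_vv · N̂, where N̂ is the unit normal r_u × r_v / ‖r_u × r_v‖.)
L = -5;  M = 0;  N = -5/4

Compute the unit normal N̂(u, v) = (sin(u)^2*cos(v)/Abs(sin(u)), sin(u)^2*sin(v)/Abs(sin(u)), sin(2*u)/(2*Abs(sin(u)))), and the second partials r_uu, r_uv, r_vv. Take dot products:
  L(u, v) = r_uu · N̂ = -5*sin(u)/Abs(sin(u)),
  M(u, v) = r_uv · N̂ = 0,
  N(u, v) = r_vv · N̂ = -5*sin(u)^3/Abs(sin(u)).
Evaluating at (u, v) = (5*pi/6, -2*pi/3):
  L = -5, M = 0, N = -5/4.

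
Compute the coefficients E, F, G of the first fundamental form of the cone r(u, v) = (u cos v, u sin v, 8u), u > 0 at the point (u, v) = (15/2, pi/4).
E = 65;  F = 0;  G = 225/4

Partials: r_u = (cos(v), sin(v), 8), r_v = (-u*sin(v), u*cos(v), 0). As functions of (u, v):
  E = r_u · r_u = 65,
  F = r_u · r_v = 0,
  G = r_v · r_v = u^2.
Evaluating at (u, v) = (15/2, pi/4): E = 65, F = 0, G = 225/4.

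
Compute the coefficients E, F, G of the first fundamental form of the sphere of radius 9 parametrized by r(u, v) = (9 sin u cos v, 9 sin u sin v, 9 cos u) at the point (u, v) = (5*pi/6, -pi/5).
E = 81;  F = 0;  G = 81/4

Partials: r_u = (9*cos(u)*cos(v), 9*sin(v)*cos(u), -9*sin(u)), r_v = (-9*sin(u)*sin(v), 9*sin(u)*cos(v), 0). As functions of (u, v):
  E = r_u · r_u = 81,
  F = r_u · r_v = 0,
  G = r_v · r_v = 81*sin(u)^2.
Evaluating at (u, v) = (5*pi/6, -pi/5): E = 81, F = 0, G = 81/4.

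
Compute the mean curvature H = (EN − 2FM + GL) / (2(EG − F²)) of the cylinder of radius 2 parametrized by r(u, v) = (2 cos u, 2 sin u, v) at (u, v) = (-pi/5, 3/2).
H = -1/4

With E = 4, F = 0, G = 1, L = -2, M = 0, N = 0, assemble
  H = (EN − 2FM + GL) / (2(EG − F²)) = -1/4.
At (u, v) = (-pi/5, 3/2): H = -1/4.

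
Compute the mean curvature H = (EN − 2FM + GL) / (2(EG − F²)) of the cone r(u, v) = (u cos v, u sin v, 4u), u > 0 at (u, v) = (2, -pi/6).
H = sqrt(17)/17

With E = 17, F = 0, G = u^2, L = 0, M = 0, N = 4*sqrt(17)*u^2/(17*Abs(u)), assemble
  H = (EN − 2FM + GL) / (2(EG − F²)) = 2*sqrt(17)/(17*Abs(u)).
At (u, v) = (2, -pi/6): H = sqrt(17)/17.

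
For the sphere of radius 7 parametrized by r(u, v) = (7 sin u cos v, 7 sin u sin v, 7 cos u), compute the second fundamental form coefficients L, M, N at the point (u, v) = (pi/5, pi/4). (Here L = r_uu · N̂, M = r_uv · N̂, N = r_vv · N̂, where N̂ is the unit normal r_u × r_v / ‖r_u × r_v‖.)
L = -7;  M = 0;  N = -35/8 + 7*sqrt(5)/8

Compute the unit normal N̂(u, v) = (sin(u)^2*cos(v)/Abs(sin(u)), sin(u)^2*sin(v)/Abs(sin(u)), sin(2*u)/(2*Abs(sin(u)))), and the second partials r_uu, r_uv, r_vv. Take dot products:
  L(u, v) = r_uu · N̂ = -7*sin(u)/Abs(sin(u)),
  M(u, v) = r_uv · N̂ = 0,
  N(u, v) = r_vv · N̂ = -7*sin(u)^3/Abs(sin(u)).
Evaluating at (u, v) = (pi/5, pi/4):
  L = -7, M = 0, N = -35/8 + 7*sqrt(5)/8.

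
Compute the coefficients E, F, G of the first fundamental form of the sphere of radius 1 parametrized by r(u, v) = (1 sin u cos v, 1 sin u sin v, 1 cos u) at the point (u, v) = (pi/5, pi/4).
E = 1;  F = 0;  G = 5/8 - sqrt(5)/8

Partials: r_u = (cos(u)*cos(v), sin(v)*cos(u), -sin(u)), r_v = (-sin(u)*sin(v), sin(u)*cos(v), 0). As functions of (u, v):
  E = r_u · r_u = 1,
  F = r_u · r_v = 0,
  G = r_v · r_v = sin(u)^2.
Evaluating at (u, v) = (pi/5, pi/4): E = 1, F = 0, G = 5/8 - sqrt(5)/8.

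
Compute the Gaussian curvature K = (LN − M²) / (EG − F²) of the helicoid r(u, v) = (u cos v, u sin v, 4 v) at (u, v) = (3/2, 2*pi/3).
K = -256/5329

Coefficients of the first fundamental form: E = 1, F = 0, G = u^2 + 16.
Coefficients of the second fundamental form: L = 0, M = -4/sqrt(u^2 + 16), N = 0.
Assemble K = (LN − M²)/(EG − F²) = -16/(u^2 + 16)^2. At (u, v) = (3/2, 2*pi/3): K = -256/5329.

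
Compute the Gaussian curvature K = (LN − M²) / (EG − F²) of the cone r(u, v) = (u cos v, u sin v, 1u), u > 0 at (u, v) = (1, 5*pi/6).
K = 0

Coefficients of the first fundamental form: E = 2, F = 0, G = u^2.
Coefficients of the second fundamental form: L = 0, M = 0, N = sqrt(2)*u^2/(2*Abs(u)).
Assemble K = (LN − M²)/(EG − F²) = 0. At (u, v) = (1, 5*pi/6): K = 0.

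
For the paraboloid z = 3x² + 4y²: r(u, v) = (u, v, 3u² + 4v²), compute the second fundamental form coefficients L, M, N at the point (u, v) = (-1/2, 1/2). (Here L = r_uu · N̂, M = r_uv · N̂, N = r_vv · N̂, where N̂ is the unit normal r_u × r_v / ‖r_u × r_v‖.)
L = 3*sqrt(26)/13;  M = 0;  N = 4*sqrt(26)/13

Compute the unit normal N̂(u, v) = (-6*u/sqrt(36*u^2 + 64*v^2 + 1), -8*v/sqrt(36*u^2 + 64*v^2 + 1), 1/sqrt(36*u^2 + 64*v^2 + 1)), and the second partials r_uu, r_uv, r_vv. Take dot products:
  L(u, v) = r_uu · N̂ = 6/sqrt(36*u^2 + 64*v^2 + 1),
  M(u, v) = r_uv · N̂ = 0,
  N(u, v) = r_vv · N̂ = 8/sqrt(36*u^2 + 64*v^2 + 1).
Evaluating at (u, v) = (-1/2, 1/2):
  L = 3*sqrt(26)/13, M = 0, N = 4*sqrt(26)/13.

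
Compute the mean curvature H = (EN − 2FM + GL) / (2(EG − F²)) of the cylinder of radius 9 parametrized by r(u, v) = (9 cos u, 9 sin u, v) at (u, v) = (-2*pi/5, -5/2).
H = -1/18

With E = 81, F = 0, G = 1, L = -9, M = 0, N = 0, assemble
  H = (EN − 2FM + GL) / (2(EG − F²)) = -1/18.
At (u, v) = (-2*pi/5, -5/2): H = -1/18.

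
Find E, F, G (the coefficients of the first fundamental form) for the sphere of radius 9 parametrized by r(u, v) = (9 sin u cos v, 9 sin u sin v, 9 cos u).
E = 81;  F = 0;  G = 81*sin(u)^2

Compute partials: r_u = (9*cos(u)*cos(v), 9*sin(v)*cos(u), -9*sin(u)), r_v = (-9*sin(u)*sin(v), 9*sin(u)*cos(v), 0). Then
  E = r_u · r_u = 81,
  F = r_u · r_v = 0,
  G = r_v · r_v = 81*sin(u)^2.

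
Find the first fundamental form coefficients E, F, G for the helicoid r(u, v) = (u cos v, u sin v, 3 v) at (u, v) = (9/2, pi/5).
E = 1;  F = 0;  G = 117/4

Partials: r_u = (cos(v), sin(v), 0), r_v = (-u*sin(v), u*cos(v), 3). As functions of (u, v):
  E = r_u · r_u = 1,
  F = r_u · r_v = 0,
  G = r_v · r_v = u^2 + 9.
Evaluating at (u, v) = (9/2, pi/5): E = 1, F = 0, G = 117/4.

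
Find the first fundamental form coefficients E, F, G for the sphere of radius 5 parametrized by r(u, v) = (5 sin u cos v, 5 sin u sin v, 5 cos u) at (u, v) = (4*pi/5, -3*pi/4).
E = 25;  F = 0;  G = 125/8 - 25*sqrt(5)/8

Partials: r_u = (5*cos(u)*cos(v), 5*sin(v)*cos(u), -5*sin(u)), r_v = (-5*sin(u)*sin(v), 5*sin(u)*cos(v), 0). As functions of (u, v):
  E = r_u · r_u = 25,
  F = r_u · r_v = 0,
  G = r_v · r_v = 25*sin(u)^2.
Evaluating at (u, v) = (4*pi/5, -3*pi/4): E = 25, F = 0, G = 125/8 - 25*sqrt(5)/8.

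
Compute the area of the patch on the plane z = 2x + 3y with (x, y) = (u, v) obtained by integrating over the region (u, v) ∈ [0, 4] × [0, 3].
Area = 12*sqrt(14)

Area = ∫∫ √(EG − F²) du dv with √(EG − F²) = sqrt(14). Integrating over [0, 4] × [0, 3] gives 12*sqrt(14).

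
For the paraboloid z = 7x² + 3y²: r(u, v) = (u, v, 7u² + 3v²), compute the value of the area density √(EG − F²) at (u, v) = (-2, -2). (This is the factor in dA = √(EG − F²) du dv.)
√(EG − F²)|_{(-2, -2)} = sqrt(929)

E = 196*u^2 + 1, F = 84*u*v, G = 36*v^2 + 1, so EG − F² = 196*u^2 + 36*v^2 + 1. Taking the positive square root: √(EG − F²) = sqrt(196*u^2 + 36*v^2 + 1). At (u, v) = (-2, -2): sqrt(929).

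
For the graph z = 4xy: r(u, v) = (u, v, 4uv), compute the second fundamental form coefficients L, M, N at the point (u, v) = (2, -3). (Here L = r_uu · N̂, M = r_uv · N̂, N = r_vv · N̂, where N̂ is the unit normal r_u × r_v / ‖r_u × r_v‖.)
L = 0;  M = 4*sqrt(209)/209;  N = 0

Compute the unit normal N̂(u, v) = (-4*v/sqrt(16*u^2 + 16*v^2 + 1), -4*u/sqrt(16*u^2 + 16*v^2 + 1), 1/sqrt(16*u^2 + 16*v^2 + 1)), and the second partials r_uu, r_uv, r_vv. Take dot products:
  L(u, v) = r_uu · N̂ = 0,
  M(u, v) = r_uv · N̂ = 4/sqrt(16*u^2 + 16*v^2 + 1),
  N(u, v) = r_vv · N̂ = 0.
Evaluating at (u, v) = (2, -3):
  L = 0, M = 4*sqrt(209)/209, N = 0.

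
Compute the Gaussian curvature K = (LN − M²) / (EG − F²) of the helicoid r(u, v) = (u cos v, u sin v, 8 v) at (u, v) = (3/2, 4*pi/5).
K = -1024/70225

Coefficients of the first fundamental form: E = 1, F = 0, G = u^2 + 64.
Coefficients of the second fundamental form: L = 0, M = -8/sqrt(u^2 + 64), N = 0.
Assemble K = (LN − M²)/(EG − F²) = -64/(u^2 + 64)^2. At (u, v) = (3/2, 4*pi/5): K = -1024/70225.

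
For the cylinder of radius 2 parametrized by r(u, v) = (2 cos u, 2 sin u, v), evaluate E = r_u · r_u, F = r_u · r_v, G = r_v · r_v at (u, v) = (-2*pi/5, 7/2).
E = 4;  F = 0;  G = 1

Partials: r_u = (-2*sin(u), 2*cos(u), 0), r_v = (0, 0, 1). As functions of (u, v):
  E = r_u · r_u = 4,
  F = r_u · r_v = 0,
  G = r_v · r_v = 1.
Evaluating at (u, v) = (-2*pi/5, 7/2): E = 4, F = 0, G = 1.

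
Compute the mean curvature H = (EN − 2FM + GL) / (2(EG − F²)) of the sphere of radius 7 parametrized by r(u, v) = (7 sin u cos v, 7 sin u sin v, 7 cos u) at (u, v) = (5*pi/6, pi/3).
H = -1/7

With E = 49, F = 0, G = 49*sin(u)^2, L = -7*sin(u)/Abs(sin(u)), M = 0, N = -7*sin(u)^3/Abs(sin(u)), assemble
  H = (EN − 2FM + GL) / (2(EG − F²)) = -sin(u)/(7*Abs(sin(u))).
At (u, v) = (5*pi/6, pi/3): H = -1/7.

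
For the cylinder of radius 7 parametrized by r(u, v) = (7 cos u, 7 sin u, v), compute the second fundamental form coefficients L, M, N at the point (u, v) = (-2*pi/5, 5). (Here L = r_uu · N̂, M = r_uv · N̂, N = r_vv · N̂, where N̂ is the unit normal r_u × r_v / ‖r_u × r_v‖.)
L = -7;  M = 0;  N = 0

Compute the unit normal N̂(u, v) = (cos(u), sin(u), 0), and the second partials r_uu, r_uv, r_vv. Take dot products:
  L(u, v) = r_uu · N̂ = -7,
  M(u, v) = r_uv · N̂ = 0,
  N(u, v) = r_vv · N̂ = 0.
Evaluating at (u, v) = (-2*pi/5, 5):
  L = -7, M = 0, N = 0.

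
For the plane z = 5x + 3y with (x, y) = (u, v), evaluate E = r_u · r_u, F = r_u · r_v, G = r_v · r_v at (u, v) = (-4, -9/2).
E = 26;  F = 15;  G = 10

Partials: r_u = (1, 0, 5), r_v = (0, 1, 3). As functions of (u, v):
  E = r_u · r_u = 26,
  F = r_u · r_v = 15,
  G = r_v · r_v = 10.
Evaluating at (u, v) = (-4, -9/2): E = 26, F = 15, G = 10.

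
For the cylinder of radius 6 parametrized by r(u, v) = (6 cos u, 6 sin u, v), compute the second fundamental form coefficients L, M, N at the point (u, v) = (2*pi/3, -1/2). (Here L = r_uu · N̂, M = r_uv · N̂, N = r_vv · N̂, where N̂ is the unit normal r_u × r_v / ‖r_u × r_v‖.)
L = -6;  M = 0;  N = 0

Compute the unit normal N̂(u, v) = (cos(u), sin(u), 0), and the second partials r_uu, r_uv, r_vv. Take dot products:
  L(u, v) = r_uu · N̂ = -6,
  M(u, v) = r_uv · N̂ = 0,
  N(u, v) = r_vv · N̂ = 0.
Evaluating at (u, v) = (2*pi/3, -1/2):
  L = -6, M = 0, N = 0.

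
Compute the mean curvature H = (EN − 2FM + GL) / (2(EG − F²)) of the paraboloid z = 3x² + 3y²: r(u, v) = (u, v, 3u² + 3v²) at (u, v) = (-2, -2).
H = 870/4913

With E = 36*u^2 + 1, F = 36*u*v, G = 36*v^2 + 1, L = 6/sqrt(36*u^2 + 36*v^2 + 1), M = 0, N = 6/sqrt(36*u^2 + 36*v^2 + 1), assemble
  H = (EN − 2FM + GL) / (2(EG − F²)) = 6*(18*u^2 + 18*v^2 + 1)/(36*u^2 + 36*v^2 + 1)^(3/2).
At (u, v) = (-2, -2): H = 870/4913.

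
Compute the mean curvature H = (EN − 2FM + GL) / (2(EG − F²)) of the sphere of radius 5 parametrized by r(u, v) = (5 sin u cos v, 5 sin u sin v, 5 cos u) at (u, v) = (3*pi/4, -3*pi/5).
H = -1/5

With E = 25, F = 0, G = 25*sin(u)^2, L = -5*sin(u)/Abs(sin(u)), M = 0, N = -5*sin(u)^3/Abs(sin(u)), assemble
  H = (EN − 2FM + GL) / (2(EG − F²)) = -sin(u)/(5*Abs(sin(u))).
At (u, v) = (3*pi/4, -3*pi/5): H = -1/5.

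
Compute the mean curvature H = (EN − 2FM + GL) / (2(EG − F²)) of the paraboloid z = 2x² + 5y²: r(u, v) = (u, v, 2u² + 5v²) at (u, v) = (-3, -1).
H = 927*sqrt(5)/8575

With E = 16*u^2 + 1, F = 40*u*v, G = 100*v^2 + 1, L = 4/sqrt(16*u^2 + 100*v^2 + 1), M = 0, N = 10/sqrt(16*u^2 + 100*v^2 + 1), assemble
  H = (EN − 2FM + GL) / (2(EG − F²)) = (80*u^2 + 200*v^2 + 7)/(16*u^2 + 100*v^2 + 1)^(3/2).
At (u, v) = (-3, -1): H = 927*sqrt(5)/8575.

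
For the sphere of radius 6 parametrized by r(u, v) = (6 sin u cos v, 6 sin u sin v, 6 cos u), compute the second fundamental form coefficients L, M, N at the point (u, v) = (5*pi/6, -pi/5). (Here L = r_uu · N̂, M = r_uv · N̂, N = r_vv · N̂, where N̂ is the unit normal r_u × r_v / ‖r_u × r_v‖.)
L = -6;  M = 0;  N = -3/2

Compute the unit normal N̂(u, v) = (sin(u)^2*cos(v)/Abs(sin(u)), sin(u)^2*sin(v)/Abs(sin(u)), sin(2*u)/(2*Abs(sin(u)))), and the second partials r_uu, r_uv, r_vv. Take dot products:
  L(u, v) = r_uu · N̂ = -6*sin(u)/Abs(sin(u)),
  M(u, v) = r_uv · N̂ = 0,
  N(u, v) = r_vv · N̂ = -6*sin(u)^3/Abs(sin(u)).
Evaluating at (u, v) = (5*pi/6, -pi/5):
  L = -6, M = 0, N = -3/2.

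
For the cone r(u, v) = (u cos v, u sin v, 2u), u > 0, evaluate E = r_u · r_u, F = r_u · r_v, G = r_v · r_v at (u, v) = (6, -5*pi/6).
E = 5;  F = 0;  G = 36

Partials: r_u = (cos(v), sin(v), 2), r_v = (-u*sin(v), u*cos(v), 0). As functions of (u, v):
  E = r_u · r_u = 5,
  F = r_u · r_v = 0,
  G = r_v · r_v = u^2.
Evaluating at (u, v) = (6, -5*pi/6): E = 5, F = 0, G = 36.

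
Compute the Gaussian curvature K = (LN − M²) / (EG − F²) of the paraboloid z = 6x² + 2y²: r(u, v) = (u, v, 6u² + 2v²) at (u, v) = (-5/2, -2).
K = 48/931225

Coefficients of the first fundamental form: E = 144*u^2 + 1, F = 48*u*v, G = 16*v^2 + 1.
Coefficients of the second fundamental form: L = 12/sqrt(144*u^2 + 16*v^2 + 1), M = 0, N = 4/sqrt(144*u^2 + 16*v^2 + 1).
Assemble K = (LN − M²)/(EG − F²) = 48/(20736*u^4 + 4608*u^2*v^2 + 288*u^2 + 256*v^4 + 32*v^2 + 1). At (u, v) = (-5/2, -2): K = 48/931225.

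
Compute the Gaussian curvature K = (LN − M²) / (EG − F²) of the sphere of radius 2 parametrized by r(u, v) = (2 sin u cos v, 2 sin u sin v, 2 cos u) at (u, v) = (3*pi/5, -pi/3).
K = 1/4

Coefficients of the first fundamental form: E = 4, F = 0, G = 4*sin(u)^2.
Coefficients of the second fundamental form: L = -2*sin(u)/Abs(sin(u)), M = 0, N = -2*sin(u)^3/Abs(sin(u)).
Assemble K = (LN − M²)/(EG − F²) = 1/4. At (u, v) = (3*pi/5, -pi/3): K = 1/4.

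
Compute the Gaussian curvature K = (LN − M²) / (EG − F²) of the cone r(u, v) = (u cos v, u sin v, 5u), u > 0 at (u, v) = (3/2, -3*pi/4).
K = 0

Coefficients of the first fundamental form: E = 26, F = 0, G = u^2.
Coefficients of the second fundamental form: L = 0, M = 0, N = 5*sqrt(26)*u^2/(26*Abs(u)).
Assemble K = (LN − M²)/(EG − F²) = 0. At (u, v) = (3/2, -3*pi/4): K = 0.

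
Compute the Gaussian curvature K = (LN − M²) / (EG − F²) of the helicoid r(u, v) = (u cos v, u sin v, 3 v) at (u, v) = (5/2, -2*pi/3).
K = -144/3721

Coefficients of the first fundamental form: E = 1, F = 0, G = u^2 + 9.
Coefficients of the second fundamental form: L = 0, M = -3/sqrt(u^2 + 9), N = 0.
Assemble K = (LN − M²)/(EG − F²) = -9/(u^2 + 9)^2. At (u, v) = (5/2, -2*pi/3): K = -144/3721.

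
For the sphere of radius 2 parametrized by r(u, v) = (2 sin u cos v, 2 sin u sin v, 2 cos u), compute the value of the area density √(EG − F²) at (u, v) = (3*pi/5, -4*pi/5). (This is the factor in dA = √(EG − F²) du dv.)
√(EG − F²)|_{(3*pi/5, -4*pi/5)} = sqrt(2*sqrt(5) + 10)

E = 4, F = 0, G = 4*sin(u)^2, so EG − F² = 16*sin(u)^2. Taking the positive square root: √(EG − F²) = 4*Abs(sin(u)). At (u, v) = (3*pi/5, -4*pi/5): sqrt(2*sqrt(5) + 10).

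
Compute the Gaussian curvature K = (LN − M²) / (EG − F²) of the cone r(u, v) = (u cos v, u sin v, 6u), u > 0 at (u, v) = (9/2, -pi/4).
K = 0

Coefficients of the first fundamental form: E = 37, F = 0, G = u^2.
Coefficients of the second fundamental form: L = 0, M = 0, N = 6*sqrt(37)*u^2/(37*Abs(u)).
Assemble K = (LN − M²)/(EG − F²) = 0. At (u, v) = (9/2, -pi/4): K = 0.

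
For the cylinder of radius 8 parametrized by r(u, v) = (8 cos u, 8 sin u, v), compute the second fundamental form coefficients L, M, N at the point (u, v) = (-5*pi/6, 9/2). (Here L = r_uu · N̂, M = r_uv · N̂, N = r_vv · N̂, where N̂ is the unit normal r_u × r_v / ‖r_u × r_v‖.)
L = -8;  M = 0;  N = 0

Compute the unit normal N̂(u, v) = (cos(u), sin(u), 0), and the second partials r_uu, r_uv, r_vv. Take dot products:
  L(u, v) = r_uu · N̂ = -8,
  M(u, v) = r_uv · N̂ = 0,
  N(u, v) = r_vv · N̂ = 0.
Evaluating at (u, v) = (-5*pi/6, 9/2):
  L = -8, M = 0, N = 0.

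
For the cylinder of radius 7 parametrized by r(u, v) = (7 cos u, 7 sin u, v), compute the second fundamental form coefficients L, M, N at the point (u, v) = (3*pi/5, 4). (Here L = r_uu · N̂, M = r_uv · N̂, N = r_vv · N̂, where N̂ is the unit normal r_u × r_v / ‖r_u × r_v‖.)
L = -7;  M = 0;  N = 0

Compute the unit normal N̂(u, v) = (cos(u), sin(u), 0), and the second partials r_uu, r_uv, r_vv. Take dot products:
  L(u, v) = r_uu · N̂ = -7,
  M(u, v) = r_uv · N̂ = 0,
  N(u, v) = r_vv · N̂ = 0.
Evaluating at (u, v) = (3*pi/5, 4):
  L = -7, M = 0, N = 0.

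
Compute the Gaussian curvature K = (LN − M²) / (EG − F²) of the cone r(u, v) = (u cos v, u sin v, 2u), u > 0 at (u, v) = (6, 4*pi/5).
K = 0

Coefficients of the first fundamental form: E = 5, F = 0, G = u^2.
Coefficients of the second fundamental form: L = 0, M = 0, N = 2*sqrt(5)*u^2/(5*Abs(u)).
Assemble K = (LN − M²)/(EG − F²) = 0. At (u, v) = (6, 4*pi/5): K = 0.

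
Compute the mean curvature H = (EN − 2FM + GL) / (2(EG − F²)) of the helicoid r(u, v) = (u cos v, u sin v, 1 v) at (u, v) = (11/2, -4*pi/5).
H = 0

With E = 1, F = 0, G = u^2 + 1, L = 0, M = -1/sqrt(u^2 + 1), N = 0, assemble
  H = (EN − 2FM + GL) / (2(EG − F²)) = 0.
At (u, v) = (11/2, -4*pi/5): H = 0.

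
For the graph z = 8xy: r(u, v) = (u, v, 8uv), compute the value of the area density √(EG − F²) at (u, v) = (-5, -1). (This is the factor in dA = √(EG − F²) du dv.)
√(EG − F²)|_{(-5, -1)} = 3*sqrt(185)

E = 64*v^2 + 1, F = 64*u*v, G = 64*u^2 + 1, so EG − F² = 64*u^2 + 64*v^2 + 1. Taking the positive square root: √(EG − F²) = sqrt(64*u^2 + 64*v^2 + 1). At (u, v) = (-5, -1): 3*sqrt(185).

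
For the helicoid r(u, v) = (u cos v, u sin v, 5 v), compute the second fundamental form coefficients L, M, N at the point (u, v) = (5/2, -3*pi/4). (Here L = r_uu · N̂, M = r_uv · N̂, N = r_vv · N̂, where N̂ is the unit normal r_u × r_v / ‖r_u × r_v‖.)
L = 0;  M = -2*sqrt(5)/5;  N = 0

Compute the unit normal N̂(u, v) = (5*sin(v)/sqrt(u^2 + 25), -5*cos(v)/sqrt(u^2 + 25), u/sqrt(u^2 + 25)), and the second partials r_uu, r_uv, r_vv. Take dot products:
  L(u, v) = r_uu · N̂ = 0,
  M(u, v) = r_uv · N̂ = -5/sqrt(u^2 + 25),
  N(u, v) = r_vv · N̂ = 0.
Evaluating at (u, v) = (5/2, -3*pi/4):
  L = 0, M = -2*sqrt(5)/5, N = 0.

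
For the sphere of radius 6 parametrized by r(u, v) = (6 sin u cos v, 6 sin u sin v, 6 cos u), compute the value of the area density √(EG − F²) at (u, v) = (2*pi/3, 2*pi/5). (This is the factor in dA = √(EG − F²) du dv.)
√(EG − F²)|_{(2*pi/3, 2*pi/5)} = 18*sqrt(3)

E = 36, F = 0, G = 36*sin(u)^2, so EG − F² = 1296*sin(u)^2. Taking the positive square root: √(EG − F²) = 36*Abs(sin(u)). At (u, v) = (2*pi/3, 2*pi/5): 18*sqrt(3).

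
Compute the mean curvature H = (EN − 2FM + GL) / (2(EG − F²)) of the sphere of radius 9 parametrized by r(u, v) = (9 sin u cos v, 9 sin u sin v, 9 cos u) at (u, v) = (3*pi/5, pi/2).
H = -1/9

With E = 81, F = 0, G = 81*sin(u)^2, L = -9*sin(u)/Abs(sin(u)), M = 0, N = -9*sin(u)^3/Abs(sin(u)), assemble
  H = (EN − 2FM + GL) / (2(EG − F²)) = -sin(u)/(9*Abs(sin(u))).
At (u, v) = (3*pi/5, pi/2): H = -1/9.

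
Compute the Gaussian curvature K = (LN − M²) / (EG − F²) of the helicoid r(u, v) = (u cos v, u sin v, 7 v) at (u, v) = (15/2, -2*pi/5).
K = -784/177241

Coefficients of the first fundamental form: E = 1, F = 0, G = u^2 + 49.
Coefficients of the second fundamental form: L = 0, M = -7/sqrt(u^2 + 49), N = 0.
Assemble K = (LN − M²)/(EG − F²) = -49/(u^2 + 49)^2. At (u, v) = (15/2, -2*pi/5): K = -784/177241.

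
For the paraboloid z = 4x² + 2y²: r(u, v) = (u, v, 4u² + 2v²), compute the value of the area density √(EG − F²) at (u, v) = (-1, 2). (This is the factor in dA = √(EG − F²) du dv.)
√(EG − F²)|_{(-1, 2)} = sqrt(129)

E = 64*u^2 + 1, F = 32*u*v, G = 16*v^2 + 1, so EG − F² = 64*u^2 + 16*v^2 + 1. Taking the positive square root: √(EG − F²) = sqrt(64*u^2 + 16*v^2 + 1). At (u, v) = (-1, 2): sqrt(129).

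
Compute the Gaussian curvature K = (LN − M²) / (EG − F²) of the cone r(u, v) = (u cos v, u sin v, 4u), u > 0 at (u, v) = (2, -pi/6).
K = 0

Coefficients of the first fundamental form: E = 17, F = 0, G = u^2.
Coefficients of the second fundamental form: L = 0, M = 0, N = 4*sqrt(17)*u^2/(17*Abs(u)).
Assemble K = (LN − M²)/(EG − F²) = 0. At (u, v) = (2, -pi/6): K = 0.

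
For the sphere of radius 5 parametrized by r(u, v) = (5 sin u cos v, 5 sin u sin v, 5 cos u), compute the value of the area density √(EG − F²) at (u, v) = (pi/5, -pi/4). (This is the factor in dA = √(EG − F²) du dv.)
√(EG − F²)|_{(pi/5, -pi/4)} = 25*sqrt(10 - 2*sqrt(5))/4

E = 25, F = 0, G = 25*sin(u)^2, so EG − F² = 625*sin(u)^2. Taking the positive square root: √(EG − F²) = 25*Abs(sin(u)). At (u, v) = (pi/5, -pi/4): 25*sqrt(10 - 2*sqrt(5))/4.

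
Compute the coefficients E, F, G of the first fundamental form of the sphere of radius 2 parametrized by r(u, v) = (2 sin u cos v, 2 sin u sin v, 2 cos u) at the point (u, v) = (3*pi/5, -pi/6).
E = 4;  F = 0;  G = sqrt(5)/2 + 5/2

Partials: r_u = (2*cos(u)*cos(v), 2*sin(v)*cos(u), -2*sin(u)), r_v = (-2*sin(u)*sin(v), 2*sin(u)*cos(v), 0). As functions of (u, v):
  E = r_u · r_u = 4,
  F = r_u · r_v = 0,
  G = r_v · r_v = 4*sin(u)^2.
Evaluating at (u, v) = (3*pi/5, -pi/6): E = 4, F = 0, G = sqrt(5)/2 + 5/2.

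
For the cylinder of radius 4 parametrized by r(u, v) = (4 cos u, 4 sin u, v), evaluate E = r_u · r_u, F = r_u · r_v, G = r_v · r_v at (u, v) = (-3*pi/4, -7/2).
E = 16;  F = 0;  G = 1

Partials: r_u = (-4*sin(u), 4*cos(u), 0), r_v = (0, 0, 1). As functions of (u, v):
  E = r_u · r_u = 16,
  F = r_u · r_v = 0,
  G = r_v · r_v = 1.
Evaluating at (u, v) = (-3*pi/4, -7/2): E = 16, F = 0, G = 1.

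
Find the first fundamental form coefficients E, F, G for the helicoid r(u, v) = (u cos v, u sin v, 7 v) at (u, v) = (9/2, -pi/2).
E = 1;  F = 0;  G = 277/4

Partials: r_u = (cos(v), sin(v), 0), r_v = (-u*sin(v), u*cos(v), 7). As functions of (u, v):
  E = r_u · r_u = 1,
  F = r_u · r_v = 0,
  G = r_v · r_v = u^2 + 49.
Evaluating at (u, v) = (9/2, -pi/2): E = 1, F = 0, G = 277/4.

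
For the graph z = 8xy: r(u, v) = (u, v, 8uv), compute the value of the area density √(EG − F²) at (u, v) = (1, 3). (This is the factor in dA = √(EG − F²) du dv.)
√(EG − F²)|_{(1, 3)} = sqrt(641)

E = 64*v^2 + 1, F = 64*u*v, G = 64*u^2 + 1, so EG − F² = 64*u^2 + 64*v^2 + 1. Taking the positive square root: √(EG − F²) = sqrt(64*u^2 + 64*v^2 + 1). At (u, v) = (1, 3): sqrt(641).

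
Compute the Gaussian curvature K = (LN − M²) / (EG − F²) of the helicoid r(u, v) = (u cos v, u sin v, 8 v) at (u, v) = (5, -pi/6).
K = -64/7921

Coefficients of the first fundamental form: E = 1, F = 0, G = u^2 + 64.
Coefficients of the second fundamental form: L = 0, M = -8/sqrt(u^2 + 64), N = 0.
Assemble K = (LN − M²)/(EG − F²) = -64/(u^2 + 64)^2. At (u, v) = (5, -pi/6): K = -64/7921.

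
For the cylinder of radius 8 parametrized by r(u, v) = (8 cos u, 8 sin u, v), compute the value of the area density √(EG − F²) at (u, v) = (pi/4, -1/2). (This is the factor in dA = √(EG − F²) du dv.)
√(EG − F²)|_{(pi/4, -1/2)} = 8

E = 64, F = 0, G = 1, so EG − F² = 64. Taking the positive square root: √(EG − F²) = 8. At (u, v) = (pi/4, -1/2): 8.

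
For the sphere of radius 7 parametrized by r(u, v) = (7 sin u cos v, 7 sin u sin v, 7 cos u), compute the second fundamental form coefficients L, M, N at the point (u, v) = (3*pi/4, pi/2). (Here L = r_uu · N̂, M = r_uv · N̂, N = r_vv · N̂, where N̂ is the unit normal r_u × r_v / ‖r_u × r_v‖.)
L = -7;  M = 0;  N = -7/2

Compute the unit normal N̂(u, v) = (sin(u)^2*cos(v)/Abs(sin(u)), sin(u)^2*sin(v)/Abs(sin(u)), sin(2*u)/(2*Abs(sin(u)))), and the second partials r_uu, r_uv, r_vv. Take dot products:
  L(u, v) = r_uu · N̂ = -7*sin(u)/Abs(sin(u)),
  M(u, v) = r_uv · N̂ = 0,
  N(u, v) = r_vv · N̂ = -7*sin(u)^3/Abs(sin(u)).
Evaluating at (u, v) = (3*pi/4, pi/2):
  L = -7, M = 0, N = -7/2.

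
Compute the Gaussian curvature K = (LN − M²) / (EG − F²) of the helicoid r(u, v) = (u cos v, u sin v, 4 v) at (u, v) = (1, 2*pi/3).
K = -16/289

Coefficients of the first fundamental form: E = 1, F = 0, G = u^2 + 16.
Coefficients of the second fundamental form: L = 0, M = -4/sqrt(u^2 + 16), N = 0.
Assemble K = (LN − M²)/(EG − F²) = -16/(u^2 + 16)^2. At (u, v) = (1, 2*pi/3): K = -16/289.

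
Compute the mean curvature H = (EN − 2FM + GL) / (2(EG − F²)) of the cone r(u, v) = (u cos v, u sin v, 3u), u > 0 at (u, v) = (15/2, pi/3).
H = sqrt(10)/50

With E = 10, F = 0, G = u^2, L = 0, M = 0, N = 3*sqrt(10)*u^2/(10*Abs(u)), assemble
  H = (EN − 2FM + GL) / (2(EG − F²)) = 3*sqrt(10)/(20*Abs(u)).
At (u, v) = (15/2, pi/3): H = sqrt(10)/50.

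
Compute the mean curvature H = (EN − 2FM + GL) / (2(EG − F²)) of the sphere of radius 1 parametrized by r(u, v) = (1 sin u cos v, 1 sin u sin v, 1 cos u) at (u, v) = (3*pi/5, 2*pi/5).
H = -1

With E = 1, F = 0, G = sin(u)^2, L = -sin(u)/Abs(sin(u)), M = 0, N = -sin(u)^3/Abs(sin(u)), assemble
  H = (EN − 2FM + GL) / (2(EG − F²)) = -sin(u)/Abs(sin(u)).
At (u, v) = (3*pi/5, 2*pi/5): H = -1.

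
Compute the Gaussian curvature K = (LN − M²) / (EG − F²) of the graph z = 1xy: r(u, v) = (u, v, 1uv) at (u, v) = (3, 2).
K = -1/196

Coefficients of the first fundamental form: E = v^2 + 1, F = u*v, G = u^2 + 1.
Coefficients of the second fundamental form: L = 0, M = 1/sqrt(u^2 + v^2 + 1), N = 0.
Assemble K = (LN − M²)/(EG − F²) = 1/((u^2*v^2 - (u^2 + 1)*(v^2 + 1))*(u^2 + v^2 + 1)). At (u, v) = (3, 2): K = -1/196.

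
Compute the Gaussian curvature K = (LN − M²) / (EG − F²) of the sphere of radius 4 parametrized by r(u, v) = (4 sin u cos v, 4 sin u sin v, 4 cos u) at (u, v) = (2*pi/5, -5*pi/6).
K = 1/16

Coefficients of the first fundamental form: E = 16, F = 0, G = 16*sin(u)^2.
Coefficients of the second fundamental form: L = -4*sin(u)/Abs(sin(u)), M = 0, N = -4*sin(u)^3/Abs(sin(u)).
Assemble K = (LN − M²)/(EG − F²) = 1/16. At (u, v) = (2*pi/5, -5*pi/6): K = 1/16.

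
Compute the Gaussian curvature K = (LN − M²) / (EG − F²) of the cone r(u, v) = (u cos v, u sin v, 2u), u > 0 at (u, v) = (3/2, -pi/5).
K = 0

Coefficients of the first fundamental form: E = 5, F = 0, G = u^2.
Coefficients of the second fundamental form: L = 0, M = 0, N = 2*sqrt(5)*u^2/(5*Abs(u)).
Assemble K = (LN − M²)/(EG − F²) = 0. At (u, v) = (3/2, -pi/5): K = 0.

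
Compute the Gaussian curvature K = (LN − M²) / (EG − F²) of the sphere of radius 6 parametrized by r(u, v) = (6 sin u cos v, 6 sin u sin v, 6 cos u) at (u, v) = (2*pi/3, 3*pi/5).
K = 1/36

Coefficients of the first fundamental form: E = 36, F = 0, G = 36*sin(u)^2.
Coefficients of the second fundamental form: L = -6*sin(u)/Abs(sin(u)), M = 0, N = -6*sin(u)^3/Abs(sin(u)).
Assemble K = (LN − M²)/(EG − F²) = 1/36. At (u, v) = (2*pi/3, 3*pi/5): K = 1/36.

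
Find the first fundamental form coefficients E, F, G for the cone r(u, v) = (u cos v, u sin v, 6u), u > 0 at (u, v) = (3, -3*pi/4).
E = 37;  F = 0;  G = 9

Partials: r_u = (cos(v), sin(v), 6), r_v = (-u*sin(v), u*cos(v), 0). As functions of (u, v):
  E = r_u · r_u = 37,
  F = r_u · r_v = 0,
  G = r_v · r_v = u^2.
Evaluating at (u, v) = (3, -3*pi/4): E = 37, F = 0, G = 9.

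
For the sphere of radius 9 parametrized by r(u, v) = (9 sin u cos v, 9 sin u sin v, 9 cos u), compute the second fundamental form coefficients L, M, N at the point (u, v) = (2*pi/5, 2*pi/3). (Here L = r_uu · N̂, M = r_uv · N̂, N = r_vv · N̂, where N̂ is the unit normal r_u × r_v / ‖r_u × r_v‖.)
L = -9;  M = 0;  N = -45/8 - 9*sqrt(5)/8

Compute the unit normal N̂(u, v) = (sin(u)^2*cos(v)/Abs(sin(u)), sin(u)^2*sin(v)/Abs(sin(u)), sin(2*u)/(2*Abs(sin(u)))), and the second partials r_uu, r_uv, r_vv. Take dot products:
  L(u, v) = r_uu · N̂ = -9*sin(u)/Abs(sin(u)),
  M(u, v) = r_uv · N̂ = 0,
  N(u, v) = r_vv · N̂ = -9*sin(u)^3/Abs(sin(u)).
Evaluating at (u, v) = (2*pi/5, 2*pi/3):
  L = -9, M = 0, N = -45/8 - 9*sqrt(5)/8.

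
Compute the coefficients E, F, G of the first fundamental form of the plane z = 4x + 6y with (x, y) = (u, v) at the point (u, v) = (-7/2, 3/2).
E = 17;  F = 24;  G = 37

Partials: r_u = (1, 0, 4), r_v = (0, 1, 6). As functions of (u, v):
  E = r_u · r_u = 17,
  F = r_u · r_v = 24,
  G = r_v · r_v = 37.
Evaluating at (u, v) = (-7/2, 3/2): E = 17, F = 24, G = 37.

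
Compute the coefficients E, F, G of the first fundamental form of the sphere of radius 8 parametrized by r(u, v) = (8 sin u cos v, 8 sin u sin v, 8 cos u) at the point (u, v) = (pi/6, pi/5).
E = 64;  F = 0;  G = 16

Partials: r_u = (8*cos(u)*cos(v), 8*sin(v)*cos(u), -8*sin(u)), r_v = (-8*sin(u)*sin(v), 8*sin(u)*cos(v), 0). As functions of (u, v):
  E = r_u · r_u = 64,
  F = r_u · r_v = 0,
  G = r_v · r_v = 64*sin(u)^2.
Evaluating at (u, v) = (pi/6, pi/5): E = 64, F = 0, G = 16.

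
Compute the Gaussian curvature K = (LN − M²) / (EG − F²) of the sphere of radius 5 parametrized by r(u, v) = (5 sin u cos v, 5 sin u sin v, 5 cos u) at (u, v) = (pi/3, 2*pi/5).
K = 1/25

Coefficients of the first fundamental form: E = 25, F = 0, G = 25*sin(u)^2.
Coefficients of the second fundamental form: L = -5*sin(u)/Abs(sin(u)), M = 0, N = -5*sin(u)^3/Abs(sin(u)).
Assemble K = (LN − M²)/(EG − F²) = 1/25. At (u, v) = (pi/3, 2*pi/5): K = 1/25.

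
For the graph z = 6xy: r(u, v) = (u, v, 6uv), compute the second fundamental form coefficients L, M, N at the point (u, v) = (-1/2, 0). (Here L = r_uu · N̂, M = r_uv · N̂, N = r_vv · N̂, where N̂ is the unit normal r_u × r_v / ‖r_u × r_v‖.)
L = 0;  M = 3*sqrt(10)/5;  N = 0

Compute the unit normal N̂(u, v) = (-6*v/sqrt(36*u^2 + 36*v^2 + 1), -6*u/sqrt(36*u^2 + 36*v^2 + 1), 1/sqrt(36*u^2 + 36*v^2 + 1)), and the second partials r_uu, r_uv, r_vv. Take dot products:
  L(u, v) = r_uu · N̂ = 0,
  M(u, v) = r_uv · N̂ = 6/sqrt(36*u^2 + 36*v^2 + 1),
  N(u, v) = r_vv · N̂ = 0.
Evaluating at (u, v) = (-1/2, 0):
  L = 0, M = 3*sqrt(10)/5, N = 0.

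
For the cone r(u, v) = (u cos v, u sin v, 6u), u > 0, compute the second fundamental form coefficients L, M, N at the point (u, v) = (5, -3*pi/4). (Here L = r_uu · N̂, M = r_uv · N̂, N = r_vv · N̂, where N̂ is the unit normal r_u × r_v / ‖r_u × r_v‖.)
L = 0;  M = 0;  N = 30*sqrt(37)/37

Compute the unit normal N̂(u, v) = (-6*sqrt(37)*u*cos(v)/(37*Abs(u)), -6*sqrt(37)*u*sin(v)/(37*Abs(u)), sqrt(37)*u/(37*Abs(u))), and the second partials r_uu, r_uv, r_vv. Take dot products:
  L(u, v) = r_uu · N̂ = 0,
  M(u, v) = r_uv · N̂ = 0,
  N(u, v) = r_vv · N̂ = 6*sqrt(37)*u^2/(37*Abs(u)).
Evaluating at (u, v) = (5, -3*pi/4):
  L = 0, M = 0, N = 30*sqrt(37)/37.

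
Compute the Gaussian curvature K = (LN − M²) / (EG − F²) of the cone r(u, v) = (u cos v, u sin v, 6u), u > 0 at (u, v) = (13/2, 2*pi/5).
K = 0

Coefficients of the first fundamental form: E = 37, F = 0, G = u^2.
Coefficients of the second fundamental form: L = 0, M = 0, N = 6*sqrt(37)*u^2/(37*Abs(u)).
Assemble K = (LN − M²)/(EG − F²) = 0. At (u, v) = (13/2, 2*pi/5): K = 0.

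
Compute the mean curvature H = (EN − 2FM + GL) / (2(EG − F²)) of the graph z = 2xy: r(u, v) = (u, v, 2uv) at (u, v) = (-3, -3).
H = -72*sqrt(73)/5329

With E = 4*v^2 + 1, F = 4*u*v, G = 4*u^2 + 1, L = 0, M = 2/sqrt(4*u^2 + 4*v^2 + 1), N = 0, assemble
  H = (EN − 2FM + GL) / (2(EG − F²)) = -8*u*v/(4*u^2 + 4*v^2 + 1)^(3/2).
At (u, v) = (-3, -3): H = -72*sqrt(73)/5329.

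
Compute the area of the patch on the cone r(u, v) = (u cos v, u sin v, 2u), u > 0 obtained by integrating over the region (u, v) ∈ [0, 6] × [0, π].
Area = 18*sqrt(5)*pi

Area = ∫∫ √(EG − F²) du dv with √(EG − F²) = sqrt(5)*Abs(u). Integrating over [0, 6] × [0, π] gives 18*sqrt(5)*pi.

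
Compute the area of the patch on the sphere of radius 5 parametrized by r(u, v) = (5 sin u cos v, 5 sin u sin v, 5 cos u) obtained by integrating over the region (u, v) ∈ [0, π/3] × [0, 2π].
Area = 25*pi

Area = ∫∫ √(EG − F²) du dv with √(EG − F²) = 25*Abs(sin(u)). Integrating over [0, π/3] × [0, 2π] gives 25*pi.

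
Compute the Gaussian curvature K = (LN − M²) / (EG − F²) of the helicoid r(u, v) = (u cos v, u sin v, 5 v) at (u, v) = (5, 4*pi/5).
K = -1/100

Coefficients of the first fundamental form: E = 1, F = 0, G = u^2 + 25.
Coefficients of the second fundamental form: L = 0, M = -5/sqrt(u^2 + 25), N = 0.
Assemble K = (LN − M²)/(EG − F²) = -25/(u^2 + 25)^2. At (u, v) = (5, 4*pi/5): K = -1/100.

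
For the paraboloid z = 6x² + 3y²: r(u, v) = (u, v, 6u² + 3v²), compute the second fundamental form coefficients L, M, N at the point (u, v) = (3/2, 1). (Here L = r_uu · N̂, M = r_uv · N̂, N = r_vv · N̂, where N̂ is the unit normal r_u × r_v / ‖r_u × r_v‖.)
L = 12/19;  M = 0;  N = 6/19

Compute the unit normal N̂(u, v) = (-12*u/sqrt(144*u^2 + 36*v^2 + 1), -6*v/sqrt(144*u^2 + 36*v^2 + 1), 1/sqrt(144*u^2 + 36*v^2 + 1)), and the second partials r_uu, r_uv, r_vv. Take dot products:
  L(u, v) = r_uu · N̂ = 12/sqrt(144*u^2 + 36*v^2 + 1),
  M(u, v) = r_uv · N̂ = 0,
  N(u, v) = r_vv · N̂ = 6/sqrt(144*u^2 + 36*v^2 + 1).
Evaluating at (u, v) = (3/2, 1):
  L = 12/19, M = 0, N = 6/19.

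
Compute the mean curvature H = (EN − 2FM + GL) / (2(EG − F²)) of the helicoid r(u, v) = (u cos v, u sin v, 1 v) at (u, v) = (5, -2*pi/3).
H = 0

With E = 1, F = 0, G = u^2 + 1, L = 0, M = -1/sqrt(u^2 + 1), N = 0, assemble
  H = (EN − 2FM + GL) / (2(EG − F²)) = 0.
At (u, v) = (5, -2*pi/3): H = 0.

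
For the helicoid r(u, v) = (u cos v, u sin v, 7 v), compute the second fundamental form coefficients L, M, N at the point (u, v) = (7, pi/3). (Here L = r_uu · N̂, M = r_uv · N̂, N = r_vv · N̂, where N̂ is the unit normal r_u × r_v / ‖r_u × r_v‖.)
L = 0;  M = -sqrt(2)/2;  N = 0

Compute the unit normal N̂(u, v) = (7*sin(v)/sqrt(u^2 + 49), -7*cos(v)/sqrt(u^2 + 49), u/sqrt(u^2 + 49)), and the second partials r_uu, r_uv, r_vv. Take dot products:
  L(u, v) = r_uu · N̂ = 0,
  M(u, v) = r_uv · N̂ = -7/sqrt(u^2 + 49),
  N(u, v) = r_vv · N̂ = 0.
Evaluating at (u, v) = (7, pi/3):
  L = 0, M = -sqrt(2)/2, N = 0.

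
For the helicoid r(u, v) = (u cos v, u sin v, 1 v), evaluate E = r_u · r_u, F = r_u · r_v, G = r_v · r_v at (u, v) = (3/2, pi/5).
E = 1;  F = 0;  G = 13/4

Partials: r_u = (cos(v), sin(v), 0), r_v = (-u*sin(v), u*cos(v), 1). As functions of (u, v):
  E = r_u · r_u = 1,
  F = r_u · r_v = 0,
  G = r_v · r_v = u^2 + 1.
Evaluating at (u, v) = (3/2, pi/5): E = 1, F = 0, G = 13/4.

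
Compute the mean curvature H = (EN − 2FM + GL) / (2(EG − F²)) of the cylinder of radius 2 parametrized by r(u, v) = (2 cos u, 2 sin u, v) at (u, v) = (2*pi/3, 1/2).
H = -1/4

With E = 4, F = 0, G = 1, L = -2, M = 0, N = 0, assemble
  H = (EN − 2FM + GL) / (2(EG − F²)) = -1/4.
At (u, v) = (2*pi/3, 1/2): H = -1/4.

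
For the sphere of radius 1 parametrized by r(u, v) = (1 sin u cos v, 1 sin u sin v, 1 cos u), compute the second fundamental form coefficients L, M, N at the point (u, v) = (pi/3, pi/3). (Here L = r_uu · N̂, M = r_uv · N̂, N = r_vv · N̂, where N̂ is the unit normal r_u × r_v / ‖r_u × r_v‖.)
L = -1;  M = 0;  N = -3/4

Compute the unit normal N̂(u, v) = (sin(u)^2*cos(v)/Abs(sin(u)), sin(u)^2*sin(v)/Abs(sin(u)), sin(2*u)/(2*Abs(sin(u)))), and the second partials r_uu, r_uv, r_vv. Take dot products:
  L(u, v) = r_uu · N̂ = -sin(u)/Abs(sin(u)),
  M(u, v) = r_uv · N̂ = 0,
  N(u, v) = r_vv · N̂ = -sin(u)^3/Abs(sin(u)).
Evaluating at (u, v) = (pi/3, pi/3):
  L = -1, M = 0, N = -3/4.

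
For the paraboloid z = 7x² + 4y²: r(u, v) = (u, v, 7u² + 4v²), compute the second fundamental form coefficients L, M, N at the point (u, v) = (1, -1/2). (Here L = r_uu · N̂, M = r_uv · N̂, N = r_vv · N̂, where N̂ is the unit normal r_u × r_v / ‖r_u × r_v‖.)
L = 14*sqrt(213)/213;  M = 0;  N = 8*sqrt(213)/213

Compute the unit normal N̂(u, v) = (-14*u/sqrt(196*u^2 + 64*v^2 + 1), -8*v/sqrt(196*u^2 + 64*v^2 + 1), 1/sqrt(196*u^2 + 64*v^2 + 1)), and the second partials r_uu, r_uv, r_vv. Take dot products:
  L(u, v) = r_uu · N̂ = 14/sqrt(196*u^2 + 64*v^2 + 1),
  M(u, v) = r_uv · N̂ = 0,
  N(u, v) = r_vv · N̂ = 8/sqrt(196*u^2 + 64*v^2 + 1).
Evaluating at (u, v) = (1, -1/2):
  L = 14*sqrt(213)/213, M = 0, N = 8*sqrt(213)/213.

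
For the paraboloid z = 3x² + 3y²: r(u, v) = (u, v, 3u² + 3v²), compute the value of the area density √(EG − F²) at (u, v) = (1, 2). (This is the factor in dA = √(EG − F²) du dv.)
√(EG − F²)|_{(1, 2)} = sqrt(181)

E = 36*u^2 + 1, F = 36*u*v, G = 36*v^2 + 1, so EG − F² = 36*u^2 + 36*v^2 + 1. Taking the positive square root: √(EG − F²) = sqrt(36*u^2 + 36*v^2 + 1). At (u, v) = (1, 2): sqrt(181).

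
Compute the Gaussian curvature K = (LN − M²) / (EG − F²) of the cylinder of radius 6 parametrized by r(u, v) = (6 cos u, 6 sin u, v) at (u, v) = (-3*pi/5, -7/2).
K = 0

Coefficients of the first fundamental form: E = 36, F = 0, G = 1.
Coefficients of the second fundamental form: L = -6, M = 0, N = 0.
Assemble K = (LN − M²)/(EG − F²) = 0. At (u, v) = (-3*pi/5, -7/2): K = 0.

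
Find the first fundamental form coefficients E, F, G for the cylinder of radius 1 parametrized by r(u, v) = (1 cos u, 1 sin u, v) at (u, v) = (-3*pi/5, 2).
E = 1;  F = 0;  G = 1

Partials: r_u = (-sin(u), cos(u), 0), r_v = (0, 0, 1). As functions of (u, v):
  E = r_u · r_u = 1,
  F = r_u · r_v = 0,
  G = r_v · r_v = 1.
Evaluating at (u, v) = (-3*pi/5, 2): E = 1, F = 0, G = 1.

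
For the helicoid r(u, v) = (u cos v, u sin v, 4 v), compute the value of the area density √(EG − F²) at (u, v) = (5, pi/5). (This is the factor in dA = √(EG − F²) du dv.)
√(EG − F²)|_{(5, pi/5)} = sqrt(41)

E = 1, F = 0, G = u^2 + 16, so EG − F² = u^2 + 16. Taking the positive square root: √(EG − F²) = sqrt(u^2 + 16). At (u, v) = (5, pi/5): sqrt(41).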